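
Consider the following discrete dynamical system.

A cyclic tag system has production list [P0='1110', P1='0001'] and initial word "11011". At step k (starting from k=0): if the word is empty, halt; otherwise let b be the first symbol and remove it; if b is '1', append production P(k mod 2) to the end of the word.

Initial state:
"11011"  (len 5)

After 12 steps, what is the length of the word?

21

t=0: "11011"  (len 5)
t=1: "10111110"  (len 8)
t=2: "01111100001"  (len 11)
t=3: "1111100001"  (len 10)
t=4: "1111000010001"  (len 13)
t=5: "1110000100011110"  (len 16)
t=6: "1100001000111100001"  (len 19)
t=7: "1000010001111000011110"  (len 22)
t=8: "0000100011110000111100001"  (len 25)
t=9: "000100011110000111100001"  (len 24)
t=10: "00100011110000111100001"  (len 23)
t=11: "0100011110000111100001"  (len 22)
t=12: "100011110000111100001"  (len 21)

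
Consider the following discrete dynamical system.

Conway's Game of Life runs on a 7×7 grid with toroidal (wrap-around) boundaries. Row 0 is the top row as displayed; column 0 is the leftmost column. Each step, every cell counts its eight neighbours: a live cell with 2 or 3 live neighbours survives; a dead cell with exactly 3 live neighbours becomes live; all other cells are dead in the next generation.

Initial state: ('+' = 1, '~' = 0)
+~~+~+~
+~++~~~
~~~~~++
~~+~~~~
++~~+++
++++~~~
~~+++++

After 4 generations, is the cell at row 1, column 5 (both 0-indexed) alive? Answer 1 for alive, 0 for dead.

[0] +~~+~+~
+~++~~~
~~~~~++
~~+~~~~
++~~+++
++++~~~
~~+++++
[1] +~~~~+~
++++~+~
~+++~~+
~+~~+~~
~~~~+++
~~~~~~~
~~~~~+~
[2] +~+~~+~
~~~+~+~
~~~~~++
~+~~+~+
~~~~++~
~~~~+~+
~~~~~~+
[3] ~~~~++~
~~~~~+~
+~~~~~+
+~~~+~+
+~~++~+
~~~~+~+
+~~~~~+
[4] ~~~~++~
~~~~++~
+~~~~~~
~+~++~~
~~~++~~
~~~++~~
+~~~+~+

1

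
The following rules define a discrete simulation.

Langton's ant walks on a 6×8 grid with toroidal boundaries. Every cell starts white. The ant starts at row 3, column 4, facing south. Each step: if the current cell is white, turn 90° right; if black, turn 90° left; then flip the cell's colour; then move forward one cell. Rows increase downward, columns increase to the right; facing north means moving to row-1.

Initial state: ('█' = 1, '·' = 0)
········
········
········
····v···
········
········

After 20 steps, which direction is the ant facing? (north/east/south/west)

t=0: ········
········
········
····v···
········
········
t=1: ········
········
········
···<█···
········
········
t=2: ········
········
···^····
···██···
········
········
t=3: ········
········
···█>···
···██···
········
········
t=4: ········
········
···██···
···█v···
········
········
t=5: ········
········
···██···
···█·>··
········
········
t=6: ········
········
···██···
···█·█··
·····v··
········
t=7: ········
········
···██···
···█·█··
····<█··
········
t=8: ········
········
···██···
···█^█··
····██··
········
t=9: ········
········
···██···
···██>··
····██··
········
t=10: ········
········
···██^··
···██···
····██··
········
t=11: ········
········
···███>·
···██···
····██··
········
t=12: ········
········
···████·
···██·v·
····██··
········
t=13: ········
········
···████·
···██<█·
····██··
········
t=14: ········
········
···██^█·
···████·
····██··
········
t=15: ········
········
···█<·█·
···████·
····██··
········
t=16: ········
········
···█··█·
···█v██·
····██··
········
t=17: ········
········
···█··█·
···█·>█·
····██··
········
t=18: ········
········
···█·^█·
···█··█·
····██··
········
t=19: ········
········
···█·█>·
···█··█·
····██··
········
t=20: ········
······^·
···█·█··
···█··█·
····██··
········

north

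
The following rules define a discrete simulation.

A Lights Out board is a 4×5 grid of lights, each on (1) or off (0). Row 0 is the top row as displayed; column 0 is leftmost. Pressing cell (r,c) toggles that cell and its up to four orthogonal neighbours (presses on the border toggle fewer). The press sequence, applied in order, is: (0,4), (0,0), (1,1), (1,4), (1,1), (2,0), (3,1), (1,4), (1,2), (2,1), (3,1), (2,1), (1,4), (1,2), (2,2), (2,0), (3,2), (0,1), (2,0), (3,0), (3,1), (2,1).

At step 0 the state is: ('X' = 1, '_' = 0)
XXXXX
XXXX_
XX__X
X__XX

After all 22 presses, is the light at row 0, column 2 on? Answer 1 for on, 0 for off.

k=0  XXXXX
XXXX_
XX__X
X__XX
k=1  XXX__
XXXXX
XX__X
X__XX
k=2  __X__
_XXXX
XX__X
X__XX
k=3  _XX__
X__XX
X___X
X__XX
k=4  _XX_X
X____
X____
X__XX
k=5  __X_X
_XX__
XX___
X__XX
k=6  __X_X
XXX__
_____
___XX
k=7  __X_X
XXX__
_X___
XXXXX
k=8  __X__
XXXXX
_X__X
XXXXX
k=9  _____
X___X
_XX_X
XXXXX
k=10  _____
XX__X
X___X
X_XXX
k=11  _____
XX__X
XX__X
_X_XX
k=12  _____
X___X
__X_X
___XX
k=13  ____X
X__X_
__X__
___XX
k=14  __X_X
XXX__
_____
___XX
k=15  __X_X
XX___
_XXX_
__XXX
k=16  __X_X
_X___
X_XX_
X_XXX
k=17  __X_X
_X___
X__X_
XX__X
k=18  XX__X
_____
X__X_
XX__X
k=19  XX__X
X____
_X_X_
_X__X
k=20  XX__X
X____
XX_X_
X___X
k=21  XX__X
X____
X__X_
_XX_X
k=22  XX__X
XX___
_XXX_
__X_X

0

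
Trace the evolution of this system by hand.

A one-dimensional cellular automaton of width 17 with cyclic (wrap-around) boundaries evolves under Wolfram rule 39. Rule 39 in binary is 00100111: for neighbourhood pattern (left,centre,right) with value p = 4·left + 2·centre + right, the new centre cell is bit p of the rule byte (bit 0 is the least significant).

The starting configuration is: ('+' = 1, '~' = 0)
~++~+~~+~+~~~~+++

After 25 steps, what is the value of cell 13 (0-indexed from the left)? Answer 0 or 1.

1

0) ~++~+~~+~+~~~~+++
1) +~~++~++++~+++~~~
2) +~+~~+~~~~+~~~~++
3) ~++~++~++++~+++~~
4) +~~+~~+~~~~+~~~~+
5) ~~++~++~++++~+++~
6) ++~~+~~+~~~~+~~~~
7) ~~~++~++~++++~+++
8) ~++~~+~~+~~~~+~~~
9) +~~~++~++~++++~++
10) ~~++~~+~~+~~~~+~~
11) ++~~~++~++~++++~+
12) ~~~++~~+~~+~~~~+~
13) +++~~~++~++~++++~
14) ~~~~++~~+~~+~~~~+
15) ~+++~~~++~++~++++
16) +~~~~++~~+~~+~~~~
17) +~+++~~~++~++~+++
18) ~+~~~~++~~+~~+~~~
19) ++~+++~~~++~++~++
20) ~~+~~~~++~~+~~+~~
21) +++~+++~~~++~++~+
22) ~~~+~~~~++~~+~~+~
23) ++++~+++~~~++~++~
24) ~~~~+~~~~++~~+~~+
25) ~++++~+++~~~++~++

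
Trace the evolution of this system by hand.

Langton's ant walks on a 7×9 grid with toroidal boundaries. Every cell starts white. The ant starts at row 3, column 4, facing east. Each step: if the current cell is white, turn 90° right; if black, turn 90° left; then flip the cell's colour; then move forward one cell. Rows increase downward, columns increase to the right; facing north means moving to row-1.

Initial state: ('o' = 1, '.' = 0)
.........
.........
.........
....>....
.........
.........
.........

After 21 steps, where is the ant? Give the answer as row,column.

k=0  .........
.........
.........
....>....
.........
.........
.........
k=1  .........
.........
.........
....o....
....v....
.........
.........
k=2  .........
.........
.........
....o....
...<o....
.........
.........
k=3  .........
.........
.........
...^o....
...oo....
.........
.........
k=4  .........
.........
.........
...o>....
...oo....
.........
.........
k=5  .........
.........
....^....
...o.....
...oo....
.........
.........
k=6  .........
.........
....o>...
...o.....
...oo....
.........
.........
k=7  .........
.........
....oo...
...o.v...
...oo....
.........
.........
k=8  .........
.........
....oo...
...o<o...
...oo....
.........
.........
k=9  .........
.........
....^o...
...ooo...
...oo....
.........
.........
k=10  .........
.........
...<.o...
...ooo...
...oo....
.........
.........
k=11  .........
...^.....
...o.o...
...ooo...
...oo....
.........
.........
k=12  .........
...o>....
...o.o...
...ooo...
...oo....
.........
.........
k=13  .........
...oo....
...ovo...
...ooo...
...oo....
.........
.........
k=14  .........
...oo....
...<oo...
...ooo...
...oo....
.........
.........
k=15  .........
...oo....
....oo...
...voo...
...oo....
.........
.........
k=16  .........
...oo....
....oo...
....>o...
...oo....
.........
.........
k=17  .........
...oo....
....^o...
.....o...
...oo....
.........
.........
k=18  .........
...oo....
...<.o...
.....o...
...oo....
.........
.........
k=19  .........
...^o....
...o.o...
.....o...
...oo....
.........
.........
k=20  .........
..<.o....
...o.o...
.....o...
...oo....
.........
.........
k=21  ..^......
..o.o....
...o.o...
.....o...
...oo....
.........
.........

0,2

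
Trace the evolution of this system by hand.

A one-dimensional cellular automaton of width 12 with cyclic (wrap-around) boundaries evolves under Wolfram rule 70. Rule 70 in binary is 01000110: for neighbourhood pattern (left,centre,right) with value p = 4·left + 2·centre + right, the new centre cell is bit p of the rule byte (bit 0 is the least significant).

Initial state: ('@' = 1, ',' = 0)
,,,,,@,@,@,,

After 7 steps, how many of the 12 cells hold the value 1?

0) ,,,,,@,@,@,,
1) ,,,,@@,@,@,,
2) ,,,@,@,@,@,,
3) ,,@@,@,@,@,,
4) ,@,@,@,@,@,,
5) @@,@,@,@,@,,
6) ,@,@,@,@,@,@
7) ,@,@,@,@,@,@

6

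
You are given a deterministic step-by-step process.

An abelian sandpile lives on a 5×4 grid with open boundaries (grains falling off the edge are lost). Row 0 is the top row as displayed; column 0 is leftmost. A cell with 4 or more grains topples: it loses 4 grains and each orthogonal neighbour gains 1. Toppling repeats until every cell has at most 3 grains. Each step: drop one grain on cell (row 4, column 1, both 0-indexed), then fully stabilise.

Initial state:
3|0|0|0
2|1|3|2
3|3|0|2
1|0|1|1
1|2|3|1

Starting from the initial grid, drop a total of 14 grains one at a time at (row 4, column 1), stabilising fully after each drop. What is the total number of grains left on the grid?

34

gen 0: 3|0|0|0
2|1|3|2
3|3|0|2
1|0|1|1
1|2|3|1
gen 1: 3|0|0|0
2|1|3|2
3|3|0|2
1|0|1|1
1|3|3|1
gen 2: 3|0|0|0
2|1|3|2
3|3|0|2
1|1|2|1
2|1|0|2
gen 3: 3|0|0|0
2|1|3|2
3|3|0|2
1|1|2|1
2|2|0|2
gen 4: 3|0|0|0
2|1|3|2
3|3|0|2
1|1|2|1
2|3|0|2
gen 5: 3|0|0|0
2|1|3|2
3|3|0|2
1|2|2|1
3|0|1|2
gen 6: 3|0|0|0
2|1|3|2
3|3|0|2
1|2|2|1
3|1|1|2
gen 7: 3|0|0|0
2|1|3|2
3|3|0|2
1|2|2|1
3|2|1|2
gen 8: 3|0|0|0
2|1|3|2
3|3|0|2
1|2|2|1
3|3|1|2
gen 9: 3|0|0|0
2|1|3|2
3|3|0|2
2|3|2|1
0|1|2|2
gen 10: 3|0|0|0
2|1|3|2
3|3|0|2
2|3|2|1
0|2|2|2
gen 11: 3|0|0|0
2|1|3|2
3|3|0|2
2|3|2|1
0|3|2|2
gen 12: 3|0|0|0
3|2|3|2
1|1|1|2
0|2|3|1
2|1|3|2
gen 13: 3|0|0|0
3|2|3|2
1|1|1|2
0|2|3|1
2|2|3|2
gen 14: 3|0|0|0
3|2|3|2
1|1|1|2
0|2|3|1
2|3|3|2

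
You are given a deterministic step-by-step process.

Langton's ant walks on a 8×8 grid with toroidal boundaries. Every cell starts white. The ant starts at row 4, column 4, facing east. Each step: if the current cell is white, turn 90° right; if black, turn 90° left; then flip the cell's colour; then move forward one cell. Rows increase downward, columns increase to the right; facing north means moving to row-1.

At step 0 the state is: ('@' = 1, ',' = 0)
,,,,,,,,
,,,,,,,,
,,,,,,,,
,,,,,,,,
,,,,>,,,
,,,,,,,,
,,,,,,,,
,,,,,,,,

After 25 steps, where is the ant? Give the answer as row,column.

3,2

gen 0: ,,,,,,,,
,,,,,,,,
,,,,,,,,
,,,,,,,,
,,,,>,,,
,,,,,,,,
,,,,,,,,
,,,,,,,,
gen 1: ,,,,,,,,
,,,,,,,,
,,,,,,,,
,,,,,,,,
,,,,@,,,
,,,,v,,,
,,,,,,,,
,,,,,,,,
gen 2: ,,,,,,,,
,,,,,,,,
,,,,,,,,
,,,,,,,,
,,,,@,,,
,,,<@,,,
,,,,,,,,
,,,,,,,,
gen 3: ,,,,,,,,
,,,,,,,,
,,,,,,,,
,,,,,,,,
,,,^@,,,
,,,@@,,,
,,,,,,,,
,,,,,,,,
gen 4: ,,,,,,,,
,,,,,,,,
,,,,,,,,
,,,,,,,,
,,,@>,,,
,,,@@,,,
,,,,,,,,
,,,,,,,,
gen 5: ,,,,,,,,
,,,,,,,,
,,,,,,,,
,,,,^,,,
,,,@,,,,
,,,@@,,,
,,,,,,,,
,,,,,,,,
gen 6: ,,,,,,,,
,,,,,,,,
,,,,,,,,
,,,,@>,,
,,,@,,,,
,,,@@,,,
,,,,,,,,
,,,,,,,,
gen 7: ,,,,,,,,
,,,,,,,,
,,,,,,,,
,,,,@@,,
,,,@,v,,
,,,@@,,,
,,,,,,,,
,,,,,,,,
gen 8: ,,,,,,,,
,,,,,,,,
,,,,,,,,
,,,,@@,,
,,,@<@,,
,,,@@,,,
,,,,,,,,
,,,,,,,,
gen 9: ,,,,,,,,
,,,,,,,,
,,,,,,,,
,,,,^@,,
,,,@@@,,
,,,@@,,,
,,,,,,,,
,,,,,,,,
gen 10: ,,,,,,,,
,,,,,,,,
,,,,,,,,
,,,<,@,,
,,,@@@,,
,,,@@,,,
,,,,,,,,
,,,,,,,,
gen 11: ,,,,,,,,
,,,,,,,,
,,,^,,,,
,,,@,@,,
,,,@@@,,
,,,@@,,,
,,,,,,,,
,,,,,,,,
gen 12: ,,,,,,,,
,,,,,,,,
,,,@>,,,
,,,@,@,,
,,,@@@,,
,,,@@,,,
,,,,,,,,
,,,,,,,,
gen 13: ,,,,,,,,
,,,,,,,,
,,,@@,,,
,,,@v@,,
,,,@@@,,
,,,@@,,,
,,,,,,,,
,,,,,,,,
gen 14: ,,,,,,,,
,,,,,,,,
,,,@@,,,
,,,<@@,,
,,,@@@,,
,,,@@,,,
,,,,,,,,
,,,,,,,,
gen 15: ,,,,,,,,
,,,,,,,,
,,,@@,,,
,,,,@@,,
,,,v@@,,
,,,@@,,,
,,,,,,,,
,,,,,,,,
gen 16: ,,,,,,,,
,,,,,,,,
,,,@@,,,
,,,,@@,,
,,,,>@,,
,,,@@,,,
,,,,,,,,
,,,,,,,,
gen 17: ,,,,,,,,
,,,,,,,,
,,,@@,,,
,,,,^@,,
,,,,,@,,
,,,@@,,,
,,,,,,,,
,,,,,,,,
gen 18: ,,,,,,,,
,,,,,,,,
,,,@@,,,
,,,<,@,,
,,,,,@,,
,,,@@,,,
,,,,,,,,
,,,,,,,,
gen 19: ,,,,,,,,
,,,,,,,,
,,,^@,,,
,,,@,@,,
,,,,,@,,
,,,@@,,,
,,,,,,,,
,,,,,,,,
gen 20: ,,,,,,,,
,,,,,,,,
,,<,@,,,
,,,@,@,,
,,,,,@,,
,,,@@,,,
,,,,,,,,
,,,,,,,,
gen 21: ,,,,,,,,
,,^,,,,,
,,@,@,,,
,,,@,@,,
,,,,,@,,
,,,@@,,,
,,,,,,,,
,,,,,,,,
gen 22: ,,,,,,,,
,,@>,,,,
,,@,@,,,
,,,@,@,,
,,,,,@,,
,,,@@,,,
,,,,,,,,
,,,,,,,,
gen 23: ,,,,,,,,
,,@@,,,,
,,@v@,,,
,,,@,@,,
,,,,,@,,
,,,@@,,,
,,,,,,,,
,,,,,,,,
gen 24: ,,,,,,,,
,,@@,,,,
,,<@@,,,
,,,@,@,,
,,,,,@,,
,,,@@,,,
,,,,,,,,
,,,,,,,,
gen 25: ,,,,,,,,
,,@@,,,,
,,,@@,,,
,,v@,@,,
,,,,,@,,
,,,@@,,,
,,,,,,,,
,,,,,,,,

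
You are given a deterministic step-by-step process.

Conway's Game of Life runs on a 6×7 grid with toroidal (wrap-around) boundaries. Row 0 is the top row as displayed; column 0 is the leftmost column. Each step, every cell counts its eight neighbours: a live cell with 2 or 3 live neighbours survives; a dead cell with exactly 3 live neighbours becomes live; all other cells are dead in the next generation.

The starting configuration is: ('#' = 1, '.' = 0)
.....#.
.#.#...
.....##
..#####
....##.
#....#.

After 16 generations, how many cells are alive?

0) .....#.
.#.#...
.....##
..#####
....##.
#....#.
1) ....#.#
....###
#.....#
...#...
.......
.....#.
2) ....#.#
....#..
#...#.#
.......
.......
.....#.
3) ....#..
#..##.#
.....#.
.......
.......
.....#.
4) ...##.#
...##.#
....###
.......
.......
.......
5) ...##..
#.....#
...##.#
.....#.
.......
.......
6) .......
#.....#
#...#.#
....##.
.......
.......
7) .......
#....##
#...#..
....###
.......
.......
8) ......#
#....##
#...#..
....###
.....#.
.......
9) #....##
#....#.
#...#..
....#.#
....###
.......
10) #....#.
##..##.
#...#..
#..##.#
....#.#
#...#..
11) #....#.
##..##.
.......
#..##.#
....#.#
#...#..
12) #....#.
##..##.
.#.#...
#..##.#
....#.#
#...#..
13) #....#.
###.##.
.#.#...
#.###.#
....#.#
#...#..
14) #..#.#.
#.####.
.......
###.#.#
.#..#.#
#...#..
15) #.#..#.
.###.#.
.......
.###..#
..#.#.#
##.##..
16) #....#.
.####.#
#...#..
####.#.
....#.#
#...#..

18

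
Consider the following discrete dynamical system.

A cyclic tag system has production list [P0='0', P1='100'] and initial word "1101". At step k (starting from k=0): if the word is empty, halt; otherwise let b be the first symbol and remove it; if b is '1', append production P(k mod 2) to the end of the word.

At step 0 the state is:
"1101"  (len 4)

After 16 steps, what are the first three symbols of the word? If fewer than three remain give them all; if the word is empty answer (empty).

t=0: "1101"  (len 4)
t=1: "1010"  (len 4)
t=2: "010100"  (len 6)
t=3: "10100"  (len 5)
t=4: "0100100"  (len 7)
t=5: "100100"  (len 6)
t=6: "00100100"  (len 8)
t=7: "0100100"  (len 7)
t=8: "100100"  (len 6)
t=9: "001000"  (len 6)
t=10: "01000"  (len 5)
t=11: "1000"  (len 4)
t=12: "000100"  (len 6)
t=13: "00100"  (len 5)
t=14: "0100"  (len 4)
t=15: "100"  (len 3)
t=16: "00100"  (len 5)

001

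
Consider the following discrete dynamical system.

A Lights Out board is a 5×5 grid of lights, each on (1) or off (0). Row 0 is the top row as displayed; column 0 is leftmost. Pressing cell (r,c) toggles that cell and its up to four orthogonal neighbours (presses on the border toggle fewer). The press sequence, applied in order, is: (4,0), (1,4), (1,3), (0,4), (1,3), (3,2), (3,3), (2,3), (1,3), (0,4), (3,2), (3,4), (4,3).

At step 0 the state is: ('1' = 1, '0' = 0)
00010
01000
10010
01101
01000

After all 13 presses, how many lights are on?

12

t=0: 00010
01000
10010
01101
01000
t=1: 00010
01000
10010
11101
10000
t=2: 00011
01011
10011
11101
10000
t=3: 00001
01100
10001
11101
10000
t=4: 00010
01101
10001
11101
10000
t=5: 00000
01010
10011
11101
10000
t=6: 00000
01010
10111
10011
10100
t=7: 00000
01010
10101
10100
10110
t=8: 00000
01000
10010
10110
10110
t=9: 00010
01111
10000
10110
10110
t=10: 00001
01110
10000
10110
10110
t=11: 00001
01110
10100
11000
10010
t=12: 00001
01110
10101
11011
10011
t=13: 00001
01110
10101
11001
10100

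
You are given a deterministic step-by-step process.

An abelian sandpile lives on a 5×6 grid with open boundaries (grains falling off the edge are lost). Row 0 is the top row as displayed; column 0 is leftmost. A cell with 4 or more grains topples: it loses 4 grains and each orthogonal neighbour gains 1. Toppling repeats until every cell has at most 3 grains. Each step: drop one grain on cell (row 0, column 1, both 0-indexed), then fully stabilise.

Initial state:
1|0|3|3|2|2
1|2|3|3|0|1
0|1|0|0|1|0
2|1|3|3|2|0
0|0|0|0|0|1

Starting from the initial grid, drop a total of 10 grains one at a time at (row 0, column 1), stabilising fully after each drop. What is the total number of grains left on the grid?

gen 0: 1|0|3|3|2|2
1|2|3|3|0|1
0|1|0|0|1|0
2|1|3|3|2|0
0|0|0|0|0|1
gen 1: 1|1|3|3|2|2
1|2|3|3|0|1
0|1|0|0|1|0
2|1|3|3|2|0
0|0|0|0|0|1
gen 2: 1|2|3|3|2|2
1|2|3|3|0|1
0|1|0|0|1|0
2|1|3|3|2|0
0|0|0|0|0|1
gen 3: 1|3|3|3|2|2
1|2|3|3|0|1
0|1|0|0|1|0
2|1|3|3|2|0
0|0|0|0|0|1
gen 4: 2|2|2|1|3|2
2|0|2|1|1|1
0|2|1|1|1|0
2|1|3|3|2|0
0|0|0|0|0|1
gen 5: 2|3|2|1|3|2
2|0|2|1|1|1
0|2|1|1|1|0
2|1|3|3|2|0
0|0|0|0|0|1
gen 6: 3|0|3|1|3|2
2|1|2|1|1|1
0|2|1|1|1|0
2|1|3|3|2|0
0|0|0|0|0|1
gen 7: 3|1|3|1|3|2
2|1|2|1|1|1
0|2|1|1|1|0
2|1|3|3|2|0
0|0|0|0|0|1
gen 8: 3|2|3|1|3|2
2|1|2|1|1|1
0|2|1|1|1|0
2|1|3|3|2|0
0|0|0|0|0|1
gen 9: 3|3|3|1|3|2
2|1|2|1|1|1
0|2|1|1|1|0
2|1|3|3|2|0
0|0|0|0|0|1
gen 10: 0|2|0|2|3|2
3|2|3|1|1|1
0|2|1|1|1|0
2|1|3|3|2|0
0|0|0|0|0|1

37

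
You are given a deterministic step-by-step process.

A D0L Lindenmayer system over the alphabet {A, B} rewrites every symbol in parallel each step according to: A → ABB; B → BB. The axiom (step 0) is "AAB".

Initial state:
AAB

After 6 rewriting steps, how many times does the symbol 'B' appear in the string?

t=0: AAB
t=1: ABBABBBB
t=2: ABBBBBBABBBBBBBBBB
t=3: ABBBBBBBBBBBBBBABBBBBBBBBBBBBBBBBBBBBB
t=4: ABBBBBBBBBBBBBBBBBBBBBBBBBBBBBBABBBBBBBBBBBBBBBBBBBBBBBBBBBBBBBBBBBBBBBBBBBBBB
t=5: ABBBBBBBBBBBBBBBBBBBBBBBBBBBBBBBBBBBBBBBBBBBBBBBBBBBBBBBBB…BBBBBBBBBBBBBBBBBBBBBBBBBBBBBBBBBBBBBBBBBBBBBBBBBBBBBBBBBB  (len 158)
t=6: ABBBBBBBBBBBBBBBBBBBBBBBBBBBBBBBBBBBBBBBBBBBBBBBBBBBBBBBBB…BBBBBBBBBBBBBBBBBBBBBBBBBBBBBBBBBBBBBBBBBBBBBBBBBBBBBBBBBB  (len 318)

316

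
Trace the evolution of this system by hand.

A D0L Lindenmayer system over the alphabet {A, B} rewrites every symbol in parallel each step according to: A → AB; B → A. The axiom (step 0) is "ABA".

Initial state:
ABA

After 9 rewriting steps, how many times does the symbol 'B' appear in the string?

step 0: ABA
step 1: ABAAB
step 2: ABAABABA
step 3: ABAABABAABAAB
step 4: ABAABABAABAABABAABABA
step 5: ABAABABAABAABABAABABAABAABABAABAAB
step 6: ABAABABAABAABABAABABAABAABABAABAABABAABABAABAABABAABABA
step 7: ABAABABAABAABABAABABAABAABABAABAABABAABABAABAABABAABABAABAABABAABAABABAABABAABAABABAABAAB
step 8: ABAABABAABAABABAABABAABAABABAABAABABAABABAABAABABAABABAABA…AABABAABABAABAABABAABABAABAABABAABAABABAABABAABAABABAABABA  (len 144)
step 9: ABAABABAABAABABAABABAABAABABAABAABABAABABAABAABABAABABAABA…AABABAABABAABAABABAABABAABAABABAABAABABAABABAABAABABAABAAB  (len 233)

89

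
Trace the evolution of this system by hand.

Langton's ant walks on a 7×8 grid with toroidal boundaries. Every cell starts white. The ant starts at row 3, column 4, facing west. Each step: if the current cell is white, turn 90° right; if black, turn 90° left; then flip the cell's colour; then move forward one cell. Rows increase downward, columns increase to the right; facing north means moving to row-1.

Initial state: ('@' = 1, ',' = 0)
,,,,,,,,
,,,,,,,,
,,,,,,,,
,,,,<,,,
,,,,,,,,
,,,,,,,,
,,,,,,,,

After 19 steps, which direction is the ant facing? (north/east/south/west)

south

[0] ,,,,,,,,
,,,,,,,,
,,,,,,,,
,,,,<,,,
,,,,,,,,
,,,,,,,,
,,,,,,,,
[1] ,,,,,,,,
,,,,,,,,
,,,,^,,,
,,,,@,,,
,,,,,,,,
,,,,,,,,
,,,,,,,,
[2] ,,,,,,,,
,,,,,,,,
,,,,@>,,
,,,,@,,,
,,,,,,,,
,,,,,,,,
,,,,,,,,
[3] ,,,,,,,,
,,,,,,,,
,,,,@@,,
,,,,@v,,
,,,,,,,,
,,,,,,,,
,,,,,,,,
[4] ,,,,,,,,
,,,,,,,,
,,,,@@,,
,,,,<@,,
,,,,,,,,
,,,,,,,,
,,,,,,,,
[5] ,,,,,,,,
,,,,,,,,
,,,,@@,,
,,,,,@,,
,,,,v,,,
,,,,,,,,
,,,,,,,,
[6] ,,,,,,,,
,,,,,,,,
,,,,@@,,
,,,,,@,,
,,,<@,,,
,,,,,,,,
,,,,,,,,
[7] ,,,,,,,,
,,,,,,,,
,,,,@@,,
,,,^,@,,
,,,@@,,,
,,,,,,,,
,,,,,,,,
[8] ,,,,,,,,
,,,,,,,,
,,,,@@,,
,,,@>@,,
,,,@@,,,
,,,,,,,,
,,,,,,,,
[9] ,,,,,,,,
,,,,,,,,
,,,,@@,,
,,,@@@,,
,,,@v,,,
,,,,,,,,
,,,,,,,,
[10] ,,,,,,,,
,,,,,,,,
,,,,@@,,
,,,@@@,,
,,,@,>,,
,,,,,,,,
,,,,,,,,
[11] ,,,,,,,,
,,,,,,,,
,,,,@@,,
,,,@@@,,
,,,@,@,,
,,,,,v,,
,,,,,,,,
[12] ,,,,,,,,
,,,,,,,,
,,,,@@,,
,,,@@@,,
,,,@,@,,
,,,,<@,,
,,,,,,,,
[13] ,,,,,,,,
,,,,,,,,
,,,,@@,,
,,,@@@,,
,,,@^@,,
,,,,@@,,
,,,,,,,,
[14] ,,,,,,,,
,,,,,,,,
,,,,@@,,
,,,@@@,,
,,,@@>,,
,,,,@@,,
,,,,,,,,
[15] ,,,,,,,,
,,,,,,,,
,,,,@@,,
,,,@@^,,
,,,@@,,,
,,,,@@,,
,,,,,,,,
[16] ,,,,,,,,
,,,,,,,,
,,,,@@,,
,,,@<,,,
,,,@@,,,
,,,,@@,,
,,,,,,,,
[17] ,,,,,,,,
,,,,,,,,
,,,,@@,,
,,,@,,,,
,,,@v,,,
,,,,@@,,
,,,,,,,,
[18] ,,,,,,,,
,,,,,,,,
,,,,@@,,
,,,@,,,,
,,,@,>,,
,,,,@@,,
,,,,,,,,
[19] ,,,,,,,,
,,,,,,,,
,,,,@@,,
,,,@,,,,
,,,@,@,,
,,,,@v,,
,,,,,,,,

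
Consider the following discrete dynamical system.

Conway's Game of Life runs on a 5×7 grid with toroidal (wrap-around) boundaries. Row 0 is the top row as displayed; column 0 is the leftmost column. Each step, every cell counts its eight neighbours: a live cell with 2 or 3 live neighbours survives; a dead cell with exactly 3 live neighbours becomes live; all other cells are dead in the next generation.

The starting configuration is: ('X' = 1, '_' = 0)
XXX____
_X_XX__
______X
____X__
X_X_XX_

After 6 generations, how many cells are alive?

11

t=0: XXX____
_X_XX__
______X
____X__
X_X_XX_
t=1: X____XX
_X_X___
___XXX_
___XX_X
X_X_XXX
t=2: __XX___
X_XX___
_____X_
X_X____
_X_____
t=3: ___X___
_XXXX__
__XX__X
_X_____
_X_X___
t=4: _X_____
_X__X__
X___X__
XX_X___
_______
t=5: _______
XX_____
X_XXX__
XX_____
XXX____
t=6: __X____
XXXX___
__XX__X
______X
X_X____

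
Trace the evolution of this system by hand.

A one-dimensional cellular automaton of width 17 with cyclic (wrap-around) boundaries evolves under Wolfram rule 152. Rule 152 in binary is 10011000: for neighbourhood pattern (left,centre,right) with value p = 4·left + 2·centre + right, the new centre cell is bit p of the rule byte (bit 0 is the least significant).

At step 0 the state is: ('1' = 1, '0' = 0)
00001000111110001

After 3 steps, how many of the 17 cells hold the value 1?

5

t=0: 00001000111110001
t=1: 10000100111101000
t=2: 01000010111000100
t=3: 00100000110100010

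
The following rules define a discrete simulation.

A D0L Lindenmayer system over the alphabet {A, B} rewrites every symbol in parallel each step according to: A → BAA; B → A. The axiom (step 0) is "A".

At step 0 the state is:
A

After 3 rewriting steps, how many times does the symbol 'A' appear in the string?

[0] A
[1] BAA
[2] ABAABAA
[3] BAAABAABAAABAABAA

12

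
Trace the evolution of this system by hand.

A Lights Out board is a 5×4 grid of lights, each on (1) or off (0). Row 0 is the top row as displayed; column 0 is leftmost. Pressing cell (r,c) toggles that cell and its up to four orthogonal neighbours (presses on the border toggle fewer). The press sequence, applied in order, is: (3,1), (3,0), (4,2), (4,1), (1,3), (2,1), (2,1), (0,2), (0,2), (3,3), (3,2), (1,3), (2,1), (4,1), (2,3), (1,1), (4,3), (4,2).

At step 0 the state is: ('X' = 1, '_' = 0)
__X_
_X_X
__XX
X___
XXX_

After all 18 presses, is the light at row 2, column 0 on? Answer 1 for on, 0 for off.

0

t=0: __X_
_X_X
__XX
X___
XXX_
t=1: __X_
_X_X
_XXX
_XX_
X_X_
t=2: __X_
_X_X
XXXX
X_X_
__X_
t=3: __X_
_X_X
XXXX
X___
_X_X
t=4: __X_
_X_X
XXXX
XX__
X_XX
t=5: __XX
_XX_
XXX_
XX__
X_XX
t=6: __XX
__X_
____
X___
X_XX
t=7: __XX
_XX_
XXX_
XX__
X_XX
t=8: _X__
_X__
XXX_
XX__
X_XX
t=9: __XX
_XX_
XXX_
XX__
X_XX
t=10: __XX
_XX_
XXXX
XXXX
X_X_
t=11: __XX
_XX_
XX_X
X___
X___
t=12: __X_
_X_X
XX__
X___
X___
t=13: __X_
___X
__X_
XX__
X___
t=14: __X_
___X
__X_
X___
_XX_
t=15: __X_
____
___X
X__X
_XX_
t=16: _XX_
XXX_
_X_X
X__X
_XX_
t=17: _XX_
XXX_
_X_X
X___
_X_X
t=18: _XX_
XXX_
_X_X
X_X_
__X_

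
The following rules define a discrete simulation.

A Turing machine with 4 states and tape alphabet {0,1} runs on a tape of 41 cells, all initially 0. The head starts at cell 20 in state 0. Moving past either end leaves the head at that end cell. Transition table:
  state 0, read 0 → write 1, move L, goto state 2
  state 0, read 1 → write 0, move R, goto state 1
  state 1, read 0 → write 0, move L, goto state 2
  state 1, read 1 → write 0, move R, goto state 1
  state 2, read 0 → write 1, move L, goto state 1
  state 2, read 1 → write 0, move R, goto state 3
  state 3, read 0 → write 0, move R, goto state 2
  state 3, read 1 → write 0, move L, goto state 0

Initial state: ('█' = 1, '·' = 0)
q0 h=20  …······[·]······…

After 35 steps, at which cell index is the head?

0) q0 h=20  …······[·]······…
1) q2 h=19  …······[·]█·····…
2) q1 h=18  …······[·]██····…
3) q2 h=17  …······[·]·██···…
4) q1 h=16  …······[·]█·██··…
5) q2 h=15  …······[·]·█·██·…
6) q1 h=14  …······[·]█·█·██…
7) q2 h=13  …······[·]·█·█·█…
8) q1 h=12  …······[·]█·█·█·…
9) q2 h=11  …······[·]·█·█·█…
10) q1 h=10  …······[·]█·█·█·…
11) q2 h= 9  …······[·]·█·█·█…
12) q1 h= 8  …······[·]█·█·█·…
13) q2 h= 7  …······[·]·█·█·█…
14) q1 h= 6  |······[·]█·█·█·…
15) q2 h= 5  |·····[·]·█·█·█…
16) q1 h= 4  |····[·]█·█·█·…
17) q2 h= 3  |···[·]·█·█·█…
18) q1 h= 2  |··[·]█·█·█·…
19) q2 h= 1  |·[·]·█·█·█…
20) q1 h= 0  |[·]█·█·█·…
21) q2 h= 0  |[·]█·█·█·…
22) q1 h= 0  |[█]█·█·█·…
23) q1 h= 1  |·[█]·█·█·█…
24) q1 h= 2  |··[·]█·█·█·…
25) q2 h= 1  |·[·]·█·█·█…
26) q1 h= 0  |[·]█·█·█·…
27) q2 h= 0  |[·]█·█·█·…
28) q1 h= 0  |[█]█·█·█·…
29) q1 h= 1  |·[█]·█·█·█…
30) q1 h= 2  |··[·]█·█·█·…
31) q2 h= 1  |·[·]·█·█·█…
32) q1 h= 0  |[·]█·█·█·…
33) q2 h= 0  |[·]█·█·█·…
34) q1 h= 0  |[█]█·█·█·…
35) q1 h= 1  |·[█]·█·█·█…

1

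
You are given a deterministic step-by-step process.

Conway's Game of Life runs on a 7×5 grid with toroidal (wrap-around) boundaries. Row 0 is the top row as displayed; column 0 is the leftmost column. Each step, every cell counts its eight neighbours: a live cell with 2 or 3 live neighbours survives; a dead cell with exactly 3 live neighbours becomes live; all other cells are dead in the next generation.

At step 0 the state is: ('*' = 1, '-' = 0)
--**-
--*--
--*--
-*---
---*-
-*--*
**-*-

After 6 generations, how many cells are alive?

3

0) --**-
--*--
--*--
-*---
---*-
-*--*
**-*-
1) ---**
-**--
-**--
--*--
*-*--
-*-**
**-*-
2) ---**
**---
---*-
--**-
*-*-*
---*-
-*---
3) -**-*
*-**-
-*-**
-**--
-**-*
*****
--***
4) -----
-----
----*
----*
----*
-----
-----
5) -----
-----
-----
*--**
-----
-----
-----
6) -----
-----
----*
----*
----*
-----
-----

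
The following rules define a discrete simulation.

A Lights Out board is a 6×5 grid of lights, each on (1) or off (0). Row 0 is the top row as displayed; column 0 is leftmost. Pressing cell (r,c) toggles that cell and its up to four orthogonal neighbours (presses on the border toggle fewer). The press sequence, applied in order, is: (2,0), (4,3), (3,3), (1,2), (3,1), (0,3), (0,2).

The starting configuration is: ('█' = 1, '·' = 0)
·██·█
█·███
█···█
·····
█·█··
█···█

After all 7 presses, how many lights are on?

15

k=0  ·██·█
█·███
█···█
·····
█·█··
█···█
k=1  ·██·█
··███
·█··█
█····
█·█··
█···█
k=2  ·██·█
··███
·█··█
█··█·
█··██
█··██
k=3  ·██·█
··███
·█·██
█·█·█
█···█
█··██
k=4  ·█··█
·█··█
·████
█·█·█
█···█
█··██
k=5  ·█··█
·█··█
··███
·█··█
██··█
█··██
k=6  ·███·
·█·██
··███
·█··█
██··█
█··██
k=7  ·····
·████
··███
·█··█
██··█
█··██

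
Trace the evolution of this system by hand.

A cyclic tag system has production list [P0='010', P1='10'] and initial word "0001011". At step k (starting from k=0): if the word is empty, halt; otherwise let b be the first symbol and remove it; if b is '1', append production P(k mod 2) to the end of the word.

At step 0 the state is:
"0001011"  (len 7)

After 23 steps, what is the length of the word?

9

step 0: "0001011"  (len 7)
step 1: "001011"  (len 6)
step 2: "01011"  (len 5)
step 3: "1011"  (len 4)
step 4: "01110"  (len 5)
step 5: "1110"  (len 4)
step 6: "11010"  (len 5)
step 7: "1010010"  (len 7)
step 8: "01001010"  (len 8)
step 9: "1001010"  (len 7)
step 10: "00101010"  (len 8)
step 11: "0101010"  (len 7)
step 12: "101010"  (len 6)
step 13: "01010010"  (len 8)
step 14: "1010010"  (len 7)
step 15: "010010010"  (len 9)
step 16: "10010010"  (len 8)
step 17: "0010010010"  (len 10)
step 18: "010010010"  (len 9)
step 19: "10010010"  (len 8)
step 20: "001001010"  (len 9)
step 21: "01001010"  (len 8)
step 22: "1001010"  (len 7)
step 23: "001010010"  (len 9)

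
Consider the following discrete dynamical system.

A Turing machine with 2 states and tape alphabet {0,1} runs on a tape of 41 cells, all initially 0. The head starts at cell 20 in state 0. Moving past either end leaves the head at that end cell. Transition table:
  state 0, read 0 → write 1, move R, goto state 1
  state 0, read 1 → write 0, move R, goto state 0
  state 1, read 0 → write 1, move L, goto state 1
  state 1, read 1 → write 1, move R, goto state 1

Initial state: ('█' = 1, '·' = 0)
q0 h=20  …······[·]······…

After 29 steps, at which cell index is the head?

29

0) q0 h=20  …······[·]······…
1) q1 h=21  …·····█[·]······…
2) q1 h=20  …······[█]█·····…
3) q1 h=21  …·····█[█]······…
4) q1 h=22  …····██[·]······…
5) q1 h=21  …·····█[█]█·····…
6) q1 h=22  …····██[█]······…
7) q1 h=23  …···███[·]······…
8) q1 h=22  …····██[█]█·····…
9) q1 h=23  …···███[█]······…
10) q1 h=24  …··████[·]······…
11) q1 h=23  …···███[█]█·····…
12) q1 h=24  …··████[█]······…
13) q1 h=25  …·█████[·]······…
14) q1 h=24  …··████[█]█·····…
15) q1 h=25  …·█████[█]······…
16) q1 h=26  …██████[·]······…
17) q1 h=25  …·█████[█]█·····…
18) q1 h=26  …██████[█]······…
19) q1 h=27  …██████[·]······…
20) q1 h=26  …██████[█]█·····…
21) q1 h=27  …██████[█]······…
22) q1 h=28  …██████[·]······…
23) q1 h=27  …██████[█]█·····…
24) q1 h=28  …██████[█]······…
25) q1 h=29  …██████[·]······…
26) q1 h=28  …██████[█]█·····…
27) q1 h=29  …██████[█]······…
28) q1 h=30  …██████[·]······…
29) q1 h=29  …██████[█]█·····…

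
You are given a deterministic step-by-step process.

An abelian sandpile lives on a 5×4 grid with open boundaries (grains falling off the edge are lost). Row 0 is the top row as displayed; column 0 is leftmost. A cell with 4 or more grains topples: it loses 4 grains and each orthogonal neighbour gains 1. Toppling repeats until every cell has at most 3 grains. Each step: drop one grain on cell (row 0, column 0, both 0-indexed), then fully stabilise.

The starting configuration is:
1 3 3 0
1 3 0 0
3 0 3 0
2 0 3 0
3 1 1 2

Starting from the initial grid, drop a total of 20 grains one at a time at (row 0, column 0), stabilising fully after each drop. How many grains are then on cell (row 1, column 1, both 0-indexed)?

3

t=0: 1 3 3 0
1 3 0 0
3 0 3 0
2 0 3 0
3 1 1 2
t=1: 2 3 3 0
1 3 0 0
3 0 3 0
2 0 3 0
3 1 1 2
t=2: 3 3 3 0
1 3 0 0
3 0 3 0
2 0 3 0
3 1 1 2
t=3: 1 2 0 1
3 0 2 0
3 1 3 0
2 0 3 0
3 1 1 2
t=4: 2 2 0 1
3 0 2 0
3 1 3 0
2 0 3 0
3 1 1 2
t=5: 3 2 0 1
3 0 2 0
3 1 3 0
2 0 3 0
3 1 1 2
t=6: 1 3 0 1
1 1 2 0
0 2 3 0
3 0 3 0
3 1 1 2
t=7: 2 3 0 1
1 1 2 0
0 2 3 0
3 0 3 0
3 1 1 2
t=8: 3 3 0 1
1 1 2 0
0 2 3 0
3 0 3 0
3 1 1 2
t=9: 1 0 1 1
2 2 2 0
0 2 3 0
3 0 3 0
3 1 1 2
t=10: 2 0 1 1
2 2 2 0
0 2 3 0
3 0 3 0
3 1 1 2
t=11: 3 0 1 1
2 2 2 0
0 2 3 0
3 0 3 0
3 1 1 2
t=12: 0 1 1 1
3 2 2 0
0 2 3 0
3 0 3 0
3 1 1 2
t=13: 1 1 1 1
3 2 2 0
0 2 3 0
3 0 3 0
3 1 1 2
t=14: 2 1 1 1
3 2 2 0
0 2 3 0
3 0 3 0
3 1 1 2
t=15: 3 1 1 1
3 2 2 0
0 2 3 0
3 0 3 0
3 1 1 2
t=16: 1 2 1 1
0 3 2 0
1 2 3 0
3 0 3 0
3 1 1 2
t=17: 2 2 1 1
0 3 2 0
1 2 3 0
3 0 3 0
3 1 1 2
t=18: 3 2 1 1
0 3 2 0
1 2 3 0
3 0 3 0
3 1 1 2
t=19: 0 3 1 1
1 3 2 0
1 2 3 0
3 0 3 0
3 1 1 2
t=20: 1 3 1 1
1 3 2 0
1 2 3 0
3 0 3 0
3 1 1 2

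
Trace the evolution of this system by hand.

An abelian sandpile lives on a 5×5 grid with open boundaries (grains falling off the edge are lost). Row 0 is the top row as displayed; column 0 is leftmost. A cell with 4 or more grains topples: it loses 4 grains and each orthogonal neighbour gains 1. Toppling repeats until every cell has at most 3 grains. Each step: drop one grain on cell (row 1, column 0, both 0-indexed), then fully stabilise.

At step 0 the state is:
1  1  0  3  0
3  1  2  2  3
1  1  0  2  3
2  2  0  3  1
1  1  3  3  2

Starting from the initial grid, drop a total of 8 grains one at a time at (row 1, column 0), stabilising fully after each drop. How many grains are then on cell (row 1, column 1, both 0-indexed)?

3

0) 1  1  0  3  0
3  1  2  2  3
1  1  0  2  3
2  2  0  3  1
1  1  3  3  2
1) 2  1  0  3  0
0  2  2  2  3
2  1  0  2  3
2  2  0  3  1
1  1  3  3  2
2) 2  1  0  3  0
1  2  2  2  3
2  1  0  2  3
2  2  0  3  1
1  1  3  3  2
3) 2  1  0  3  0
2  2  2  2  3
2  1  0  2  3
2  2  0  3  1
1  1  3  3  2
4) 2  1  0  3  0
3  2  2  2  3
2  1  0  2  3
2  2  0  3  1
1  1  3  3  2
5) 3  1  0  3  0
0  3  2  2  3
3  1  0  2  3
2  2  0  3  1
1  1  3  3  2
6) 3  1  0  3  0
1  3  2  2  3
3  1  0  2  3
2  2  0  3  1
1  1  3  3  2
7) 3  1  0  3  0
2  3  2  2  3
3  1  0  2  3
2  2  0  3  1
1  1  3  3  2
8) 3  1  0  3  0
3  3  2  2  3
3  1  0  2  3
2  2  0  3  1
1  1  3  3  2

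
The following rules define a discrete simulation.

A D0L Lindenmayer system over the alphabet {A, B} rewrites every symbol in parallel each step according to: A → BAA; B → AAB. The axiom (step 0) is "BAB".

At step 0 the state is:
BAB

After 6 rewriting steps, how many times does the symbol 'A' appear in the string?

1458

t=0: BAB
t=1: AABBAAAAB
t=2: BAABAAAABAABBAABAABAABAAAAB
t=3: AABBAABAAAABBAABAABAABAAAABBAABAAAABAABBAABAAAABBAABAAAABBAABAAAABBAABAABAABAAAAB
t=4: BAABAAAABAABBAABAAAABBAABAABAABAAAABAABBAABAAAABBAABAAAABB…ABAABAABAAAABAABBAABAAAABBAABAAAABBAABAAAABBAABAABAABAAAAB  (len 243)
t=5: AABBAABAAAABBAABAABAABAAAABBAABAAAABAABBAABAAAABBAABAABAAB…ABAABAABAAAABAABBAABAAAABBAABAAAABBAABAAAABBAABAABAABAAAAB  (len 729)
t=6: BAABAAAABAABBAABAAAABBAABAABAABAAAABAABBAABAAAABBAABAAAABB…ABAABAABAAAABAABBAABAAAABBAABAAAABBAABAAAABBAABAABAABAAAAB  (len 2187)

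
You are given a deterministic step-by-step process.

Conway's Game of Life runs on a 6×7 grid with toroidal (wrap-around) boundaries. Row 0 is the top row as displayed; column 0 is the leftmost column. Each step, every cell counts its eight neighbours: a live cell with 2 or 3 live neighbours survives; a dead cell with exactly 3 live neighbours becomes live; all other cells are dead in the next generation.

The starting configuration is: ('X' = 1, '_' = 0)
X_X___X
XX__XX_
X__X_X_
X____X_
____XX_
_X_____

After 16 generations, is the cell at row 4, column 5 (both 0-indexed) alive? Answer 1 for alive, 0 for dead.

k=0  X_X___X
XX__XX_
X__X_X_
X____X_
____XX_
_X_____
k=1  __X__XX
__XXXX_
X____X_
_____X_
____XXX
XX___XX
k=2  __X____
_XXX___
___X_X_
_______
____X__
_X_____
k=3  ___X___
_X_XX__
___XX__
____X__
_______
_______
k=4  __XXX__
_______
__X__X_
___XX__
_______
_______
k=5  ___X___
__X_X__
___XX__
___XX__
_______
___X___
k=6  __XXX__
__X_X__
__X__X_
___XX__
___XX__
_______
k=7  __X_X__
_XX_XX_
__X__X_
__X__X_
___XX__
__X____
k=8  __X_XX_
_XX_XX_
__X__XX
__X__X_
__XXX__
__X_X__
k=9  __X____
_XX____
__X___X
_XX__XX
_XX_XX_
_XX____
k=10  ___X___
_XXX___
___X_XX
____X_X
____XXX
_______
k=11  ___X___
___X___
X__X_XX
X__X___
____X_X
____XX_
k=12  ___X___
__XX__X
X_XX__X
X__X___
___XX_X
___XXX_
k=13  _____X_
XX__X_X
X___X_X
XX___X_
__X___X
__X__X_
k=14  XX__XX_
_X__X__
____X__
_X___X_
X_X__XX
_____XX
k=15  XX__X__
XX_XX__
____XX_
XX__XX_
XX__X__
_______
k=16  XXXXX__
XXXX__X
__X____
XX_X___
XX__XXX
_______

1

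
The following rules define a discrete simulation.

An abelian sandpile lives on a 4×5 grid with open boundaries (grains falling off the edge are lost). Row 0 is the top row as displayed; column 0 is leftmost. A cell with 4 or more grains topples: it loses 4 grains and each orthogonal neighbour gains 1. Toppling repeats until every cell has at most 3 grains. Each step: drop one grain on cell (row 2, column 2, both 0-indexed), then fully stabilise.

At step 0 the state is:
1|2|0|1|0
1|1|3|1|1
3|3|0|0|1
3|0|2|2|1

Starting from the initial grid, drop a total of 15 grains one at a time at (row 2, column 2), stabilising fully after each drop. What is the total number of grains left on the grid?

k=0  1|2|0|1|0
1|1|3|1|1
3|3|0|0|1
3|0|2|2|1
k=1  1|2|0|1|0
1|1|3|1|1
3|3|1|0|1
3|0|2|2|1
k=2  1|2|0|1|0
1|1|3|1|1
3|3|2|0|1
3|0|2|2|1
k=3  1|2|0|1|0
1|1|3|1|1
3|3|3|0|1
3|0|2|2|1
k=4  1|2|1|1|0
2|3|0|2|1
1|1|2|1|1
0|2|3|2|1
k=5  1|2|1|1|0
2|3|0|2|1
1|1|3|1|1
0|2|3|2|1
k=6  1|2|1|1|0
2|3|1|2|1
1|2|1|2|1
0|3|0|3|1
k=7  1|2|1|1|0
2|3|1|2|1
1|2|2|2|1
0|3|0|3|1
k=8  1|2|1|1|0
2|3|1|2|1
1|2|3|2|1
0|3|0|3|1
k=9  1|2|1|1|0
2|3|2|2|1
1|3|0|3|1
0|3|1|3|1
k=10  1|2|1|1|0
2|3|2|2|1
1|3|1|3|1
0|3|1|3|1
k=11  1|2|1|1|0
2|3|2|2|1
1|3|2|3|1
0|3|1|3|1
k=12  1|2|1|1|0
2|3|2|2|1
1|3|3|3|1
0|3|1|3|1
k=13  1|3|2|2|0
3|1|2|0|2
2|3|0|3|2
1|1|1|1|2
k=14  1|3|2|2|0
3|1|2|0|2
2|3|1|3|2
1|1|1|1|2
k=15  1|3|2|2|0
3|1|2|0|2
2|3|2|3|2
1|1|1|1|2

34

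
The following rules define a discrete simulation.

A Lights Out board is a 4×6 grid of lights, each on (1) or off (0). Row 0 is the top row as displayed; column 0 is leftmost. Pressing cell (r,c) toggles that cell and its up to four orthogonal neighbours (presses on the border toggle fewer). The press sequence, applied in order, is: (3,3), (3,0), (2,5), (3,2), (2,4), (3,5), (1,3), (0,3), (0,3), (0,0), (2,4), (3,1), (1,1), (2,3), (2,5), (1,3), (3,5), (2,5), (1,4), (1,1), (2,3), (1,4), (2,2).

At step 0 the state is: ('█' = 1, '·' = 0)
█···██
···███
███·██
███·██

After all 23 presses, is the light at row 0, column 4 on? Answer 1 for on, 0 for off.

t=0: █···██
···███
███·██
███·██
t=1: █···██
···███
██████
██·█·█
t=2: █···██
···███
·█████
···█·█
t=3: █···██
···██·
·███··
···█··
t=4: █···██
···██·
·█·█··
·██···
t=5: █···██
···█··
·█··██
·██·█·
t=6: █···██
···█··
·█··█·
·██··█
t=7: █··███
··█·█·
·█·██·
·██··█
t=8: █·█··█
··███·
·█·██·
·██··█
t=9: █··███
··█·█·
·█·██·
·██··█
t=10: ·█·███
█·█·█·
·█·██·
·██··█
t=11: ·█·███
█·█···
·█···█
·██·██
t=12: ·█·███
█·█···
·····█
█···██
t=13: ···███
·█····
·█···█
█···██
t=14: ···███
·█·█··
·█████
█··███
t=15: ···███
·█·█·█
·███··
█··██·
t=16: ····██
·██·██
·██···
█··██·
t=17: ····██
·██·██
·██··█
█··█·█
t=18: ····██
·██·█·
·██·█·
█··█··
t=19: ·····█
·███·█
·██···
█··█··
t=20: ·█···█
█··█·█
··█···
█··█··
t=21: ·█···█
█····█
···██·
█·····
t=22: ·█··██
█··██·
···█··
█·····
t=23: ·█··██
█·███·
·██···
█·█···

1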